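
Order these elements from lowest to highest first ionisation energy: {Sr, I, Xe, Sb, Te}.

Sr is in period 5, group 2; Sb is in period 5, group 15; Te is in period 5, group 16; I is in period 5, group 17; Xe is in period 5, group 18.
First ionization energy rises across a period (greater Z_eff holds electrons more tightly) and falls down a group (valence electrons are farther from the nucleus).
All lie in period 5, so first ionization energy increases left to right.
So from lowest to highest: Sr < Sb < Te < I < Xe.

Sr, Sb, Te, I, Xe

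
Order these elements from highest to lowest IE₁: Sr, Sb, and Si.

Sb > Si > Sr

Si is in period 3, group 14; Sr is in period 5, group 2; Sb is in period 5, group 15.
IE₁ increases left→right with effective nuclear charge and decreases top→bottom as the valence shell moves farther out.
Neither a single period nor a single group — weigh both effects.
Si > Sr: both effects reinforce here, so Si is clearly the higher of the two.
Sb > Si: the two effects oppose for this pair; the across-period effect wins (831 vs 786 kJ/mol).
For reference (kJ/mol): Si 786, Sr 550, Sb 831.
So from highest to lowest: Sb > Si > Sr.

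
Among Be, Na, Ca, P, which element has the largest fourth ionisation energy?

The fourth ionization energy removes an electron from the +3 ion. For each element: Be³⁺ is already 1 electron into the core; Na³⁺ is already 2 electrons into the core; Ca³⁺ is already 1 electron into the core; P³⁺ still has 2 valence electrons.
Pulling an electron out of a noble-gas core costs far more than removing a remaining valence electron, so Ca, Na and Be sit at the high end of IE_4.
The numbers (kJ/mol): Be 21007, Na 9543, Ca 6491, P 4964.
Overall IE_4 order: P < Ca < Na < Be.

Be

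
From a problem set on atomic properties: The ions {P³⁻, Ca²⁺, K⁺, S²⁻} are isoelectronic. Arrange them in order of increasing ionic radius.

Ca²⁺ < K⁺ < S²⁻ < P³⁻

All of these have 18 electrons, so size is governed by nuclear charge alone: the more protons, the stronger the pull on the same electron cloud, and the smaller the ion.
Nuclear charges: Ca²⁺ (Z=20), K⁺ (Z=19), S²⁻ (Z=16), P³⁻ (Z=15).
Smallest to largest: Ca²⁺ < K⁺ < S²⁻ < P³⁻.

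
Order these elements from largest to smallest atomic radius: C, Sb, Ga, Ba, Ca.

Ba > Ca > Sb > Ga > C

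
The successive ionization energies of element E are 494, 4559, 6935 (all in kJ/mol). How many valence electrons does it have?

1

Look for the largest jump between consecutive ionization energies: IE2/IE1 ≈ 9.2, far larger than any earlier ratio.
That jump marks the point where a core electron is being removed. So the atom has 1 valence electron.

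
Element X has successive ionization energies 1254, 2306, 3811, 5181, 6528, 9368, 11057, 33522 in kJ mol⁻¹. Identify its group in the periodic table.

Group 17

Look for the largest jump between consecutive ionization energies: IE8/IE7 ≈ 3.0, far larger than any earlier ratio.
That jump marks the point where a core electron is being removed. So the atom has 7 valence electrons.
A main-group element with 7 valence electrons is in group 17.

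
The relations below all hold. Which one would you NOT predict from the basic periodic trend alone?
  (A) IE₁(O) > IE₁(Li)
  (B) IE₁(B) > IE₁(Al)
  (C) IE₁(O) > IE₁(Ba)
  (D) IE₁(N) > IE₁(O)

The general trend: IE₁ increases across a period and decreases down a group.
(A) O (period 2, group 16) vs Li (period 2, group 1): the stated order agrees with the simple trend.
(B) B (period 2, group 13) vs Al (period 3, group 13): the stated order agrees with the simple trend.
(C) O (period 2, group 16) vs Ba (period 6, group 2): the stated order agrees with the simple trend.
(D) N (period 2, group 15) vs O (period 2, group 16): the stated order contradicts the simple trend.
The exception is (D): pairing an electron in O's 2p⁴ costs repulsion energy, so O ionizes more easily than half-filled N (2p³).

(D)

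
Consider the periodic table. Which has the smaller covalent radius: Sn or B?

Radius decreases left→right (rising Z_eff, same n) and increases top→bottom (higher n).
Neither a single period nor a single group — weigh both effects.
Sn > B: the two effects oppose for this pair; the down-group effect wins (140 vs 85 pm).
Approximate values (pm): B 85, Sn 140.
So B has the smaller covalent radius (B < Sn).

B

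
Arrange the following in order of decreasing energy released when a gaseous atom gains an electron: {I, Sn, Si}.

I, Si, Sn

Electron affinity generally becomes more exothermic across a period toward the halogens and less exothermic down a group.
Neither a single period nor a single group — weigh both effects.
Si > Sn: Si sits above Sn in group 14, so the down-group effect alone puts Si higher.
I > Si: the two effects oppose for this pair; the across-period effect wins (295 vs 134 kJ/mol).
For reference (kJ/mol): Si 134, Sn 107, I 295.
So from highest to lowest: I > Si > Sn.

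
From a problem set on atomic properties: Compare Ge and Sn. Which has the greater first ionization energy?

Ge

Ge is in period 4, group 14; Sn is in period 5, group 14.
First ionization energy rises across a period (greater Z_eff holds electrons more tightly) and falls down a group (valence electrons are farther from the nucleus).
All are in group 14, so first ionization energy increases up the group.
So Ge has the greater first ionization energy (Ge > Sn).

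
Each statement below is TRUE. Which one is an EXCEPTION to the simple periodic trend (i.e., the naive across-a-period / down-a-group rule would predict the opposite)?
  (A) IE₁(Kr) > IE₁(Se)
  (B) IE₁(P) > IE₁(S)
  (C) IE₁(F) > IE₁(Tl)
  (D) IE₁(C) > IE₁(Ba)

(B)

The general trend: first ionisation energy increases across a period and decreases down a group.
(A) Kr (period 4, group 18) vs Se (period 4, group 16): the stated order agrees with the simple trend.
(B) P (period 3, group 15) vs S (period 3, group 16): the stated order contradicts the simple trend.
(C) F (period 2, group 17) vs Tl (period 6, group 13): the stated order agrees with the simple trend.
(D) C (period 2, group 14) vs Ba (period 6, group 2): the stated order agrees with the simple trend.
The exception is (B): S (3p⁴) ionizes more easily than half-filled P (3p³) because the paired 3p electron in S is pushed out by e⁻–e⁻ repulsion.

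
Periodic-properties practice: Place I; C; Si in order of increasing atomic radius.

C, Si, I

C is in period 2, group 14; Si is in period 3, group 14; I is in period 5, group 17.
Moving right in a period, electrons are added to the same shell under a stronger nuclear pull, so atoms get smaller; moving down, a new shell is opened and atoms get larger.
Neither a single period nor a single group — weigh both effects.
Si > C: they share group 14; the group trend gives Si the larger value.
I > Si: period and group pull opposite ways; the down-group shift dominates (133 vs 116 pm).
Tabulated atomic radius (pm): C 75, Si 116, I 133.
So from smallest to largest: C < Si < I.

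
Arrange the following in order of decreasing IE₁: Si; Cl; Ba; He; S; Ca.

He is in period 1, group 18; Si is in period 3, group 14; S is in period 3, group 16; Cl is in period 3, group 17; Ca is in period 4, group 2; Ba is in period 6, group 2.
IE₁ increases left→right with effective nuclear charge and decreases top→bottom as the valence shell moves farther out.
Here both period and group differ, so the two effects have to be weighed against each other.
Ca > Ba: Ca sits above Ba in group 2, so the down-group effect alone puts Ca higher.
Si > Ca: relative to Ca, both the across-period and down-group shifts push Si's first ionization energy up.
S > Si: both are in period 3; the period trend gives S the larger value.
Cl > S: Cl lies to the right of S in period 3, so the across-period effect alone puts Cl higher.
He > Cl: both effects reinforce here, so He is clearly the higher of the two.
For reference (kJ/mol): He 2372, Si 786, S 1000, Cl 1251, Ca 590, Ba 503.
So from highest to lowest: He > Cl > S > Si > Ca > Ba.

He > Cl > S > Si > Ca > Ba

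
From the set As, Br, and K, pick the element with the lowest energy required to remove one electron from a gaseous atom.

K is in period 4, group 1; As is in period 4, group 15; Br is in period 4, group 17.
IE₁ increases left→right with effective nuclear charge and decreases top→bottom as the valence shell moves farther out.
All lie in period 4, so first ionization energy increases left to right.
The lowest energy required to remove one electron from a gaseous atom among these belongs to K.

K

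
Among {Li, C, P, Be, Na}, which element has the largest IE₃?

The third ionization energy removes an electron from the +2 ion. For each element: Li²⁺ is already 1 electron into the core; C²⁺ still has 2 valence electrons; P²⁺ still has 3 valence electrons; Be²⁺ is the bare [He] core; Na²⁺ is already 1 electron into the core.
Core electrons are held far more tightly than valence electrons, so Na, Li and Be top the IE_3 order.
Valence configurations: C²⁺ [He]2s², P²⁺ [Ne]3s²3p¹.
Tabulated IE_3 (kJ/mol): Li 11815, C 4620, P 2914, Be 14849, Na 6910.
So the third ionization energies run P < C < Na < Li < Be.

Be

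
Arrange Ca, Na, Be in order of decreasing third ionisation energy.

After 2 electrons have been removed, what remains? Ca²⁺ is the bare [Ar] core; Na²⁺ is already 1 electron into the core; Be²⁺ is the bare [He] core.
All of these are removing an electron from a noble-gas core or deeper; the smaller core (lower principal quantum number) is held far more tightly, and within a period the higher nuclear charge binds the same core more tightly.
Tabulated IE_3 (kJ/mol): Ca 4912, Na 6910, Be 14849.
Putting it together, IE_3: Ca < Na < Be.

Be, Na, Ca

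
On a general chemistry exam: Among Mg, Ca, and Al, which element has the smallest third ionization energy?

Al

Consider each +2 ion: Mg²⁺ is the bare [Ne] core; Ca²⁺ is the bare [Ar] core; Al²⁺ still has 1 valence electron.
Core electrons are held far more tightly than valence electrons, so Ca and Mg top the IE_3 order.
Tabulated IE_3 (kJ/mol): Mg 7733, Ca 4912, Al 2745.
Putting it together, IE_3: Al < Ca < Mg.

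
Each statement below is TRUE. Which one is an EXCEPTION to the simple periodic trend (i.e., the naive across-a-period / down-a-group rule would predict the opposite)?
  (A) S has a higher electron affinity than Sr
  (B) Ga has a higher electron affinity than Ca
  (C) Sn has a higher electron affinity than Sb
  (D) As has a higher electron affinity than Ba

The general trend: electron affinity increases across a period and decreases down a group.
(A) S (period 3, group 16) vs Sr (period 5, group 2): the stated order agrees with the simple trend.
(B) Ga (period 4, group 13) vs Ca (period 4, group 2): the stated order agrees with the simple trend.
(C) Sn (period 5, group 14) vs Sb (period 5, group 15): the stated order contradicts the simple trend.
(D) As (period 4, group 15) vs Ba (period 6, group 2): the stated order agrees with the simple trend.
The exception is (C): adding an electron to Sb's half-filled 5p³ is unfavourable, so Sn has the more exothermic EA.

(C)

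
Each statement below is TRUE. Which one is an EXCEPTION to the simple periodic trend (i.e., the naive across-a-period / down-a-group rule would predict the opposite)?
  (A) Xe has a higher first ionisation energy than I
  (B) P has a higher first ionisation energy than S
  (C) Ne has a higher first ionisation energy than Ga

The general trend: first ionisation energy increases across a period and decreases down a group.
(A) Xe (period 5, group 18) vs I (period 5, group 17): the stated order agrees with the simple trend.
(B) P (period 3, group 15) vs S (period 3, group 16): the stated order contradicts the simple trend.
(C) Ne (period 2, group 18) vs Ga (period 4, group 13): the stated order agrees with the simple trend.
The exception is (B): S (3p⁴) ionizes more easily than half-filled P (3p³) because the paired 3p electron in S is pushed out by e⁻–e⁻ repulsion.

(B)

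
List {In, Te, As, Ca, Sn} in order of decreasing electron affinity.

Te > Sn > As > In > Ca

Ca is in period 4, group 2; As is in period 4, group 15; In is in period 5, group 13; Sn is in period 5, group 14; Te is in period 5, group 16.
Atoms with high Z_eff and room in the valence shell (especially the halogens) have the most exothermic electron affinities.
These span different periods and groups, so the two trends combine.
In > Ca: the two effects oppose for this pair; the across-period effect wins (29 vs 2 kJ/mol).
As > In: relative to In, both the across-period and down-group shifts push As's electron affinity up.
Sn > As: this pair runs against the simple trend — see the exception note.
Te > Sn: Te lies to the right of Sn in period 5, so the across-period effect alone puts Te higher.
Note the exception: Sn has a higher electron affinity than As, contrary to the simple trend — adding an electron to As's half-filled np³ subshell costs electron-pairing energy.
Approximate values (kJ/mol): Ca 2, As 78, In 29, Sn 107, Te 190.
So from highest to lowest: Te > Sn > As > In > Ca.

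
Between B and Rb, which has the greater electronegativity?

B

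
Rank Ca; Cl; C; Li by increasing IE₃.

Cl < C < Ca < Li

After 2 electrons have been removed, what remains? Ca²⁺ is the bare [Ar] core; Cl²⁺ still has 5 valence electrons; C²⁺ still has 2 valence electrons; Li²⁺ is already 1 electron into the core.
Pulling an electron out of a noble-gas core costs far more than removing a remaining valence electron, so Ca and Li sit at the high end of IE_3.
Valence configurations: Cl²⁺ [Ne]3s²3p³, C²⁺ [He]2s².
The numbers (kJ/mol): Ca 4912, Cl 3822, C 4620, Li 11815.
Putting it together, IE_3: Cl < C < Ca < Li.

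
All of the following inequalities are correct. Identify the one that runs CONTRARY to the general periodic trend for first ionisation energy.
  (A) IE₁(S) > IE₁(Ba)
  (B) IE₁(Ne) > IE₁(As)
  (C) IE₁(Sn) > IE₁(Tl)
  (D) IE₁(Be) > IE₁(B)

The general trend: first ionisation energy increases across a period and decreases down a group.
(A) S (period 3, group 16) vs Ba (period 6, group 2): the stated order agrees with the simple trend.
(B) Ne (period 2, group 18) vs As (period 4, group 15): the stated order agrees with the simple trend.
(C) Sn (period 5, group 14) vs Tl (period 6, group 13): the stated order agrees with the simple trend.
(D) Be (period 2, group 2) vs B (period 2, group 13): the stated order contradicts the simple trend.
The exception is (D): removing B's lone 2p electron is easier than breaking Be's filled 2s².

(D)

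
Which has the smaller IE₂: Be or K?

Be

The second ionization energy removes an electron from the +1 ion. For each element: Be⁺ still has 1 valence electron; K⁺ is the bare [Ar] core.
Breaking into a closed-shell core is much more expensive than removing a leftover valence electron — K has the largest IE_2 here.
Approximate IE_2 values (kJ/mol): Be 1757, K 3052.
Putting it together, IE_2: Be < K.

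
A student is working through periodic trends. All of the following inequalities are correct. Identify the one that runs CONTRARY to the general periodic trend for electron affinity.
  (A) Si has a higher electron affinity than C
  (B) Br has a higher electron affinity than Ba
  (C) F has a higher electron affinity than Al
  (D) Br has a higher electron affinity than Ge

The general trend: electron affinity increases across a period and decreases down a group.
(A) Si (period 3, group 14) vs C (period 2, group 14): the stated order contradicts the simple trend.
(B) Br (period 4, group 17) vs Ba (period 6, group 2): the stated order agrees with the simple trend.
(C) F (period 2, group 17) vs Al (period 3, group 13): the stated order agrees with the simple trend.
(D) Br (period 4, group 17) vs Ge (period 4, group 14): the stated order agrees with the simple trend.
The exception is (A): Si's larger, more diffuse 3p orbitals accept an added electron slightly more readily than C's compact 2p.

(A)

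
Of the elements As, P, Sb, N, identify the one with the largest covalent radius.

Sb

Moving right in a period, electrons are added to the same shell under a stronger nuclear pull, so atoms get smaller; moving down, a new shell is opened and atoms get larger.
All are in group 15, so atomic radius increases down the group.
The largest covalent radius among these belongs to Sb.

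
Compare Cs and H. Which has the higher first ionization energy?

IE₁ increases left→right with effective nuclear charge and decreases top→bottom as the valence shell moves farther out.
All are in group 1, so first ionization energy increases up the group.
So H has the higher first ionization energy (H > Cs).

H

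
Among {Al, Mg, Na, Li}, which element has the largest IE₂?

Li

Consider each +1 ion: Al⁺ still has 2 valence electrons; Mg⁺ still has 1 valence electron; Na⁺ is the bare [Ne] core; Li⁺ is the bare [He] core.
Breaking into a closed-shell core is much more expensive than removing a leftover valence electron — Na and Li have the largest IE_2 here.
Valence configurations: Al⁺ [Ne]3s², Mg⁺ [Ne]3s¹.
Approximate IE_2 values (kJ/mol): Al 1817, Mg 1451, Na 4562, Li 7298.
Hence IE_2: Mg < Al < Na < Li.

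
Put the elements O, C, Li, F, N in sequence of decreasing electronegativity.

EN rises left→right (higher Z_eff, smaller atoms) and falls top→bottom (larger, more shielded atoms).
All lie in period 2, so electronegativity increases left to right.
So from highest to lowest: F > O > N > C > Li.

F > O > N > C > Li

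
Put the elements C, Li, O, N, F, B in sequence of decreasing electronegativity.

F, O, N, C, B, Li

Li is in period 2, group 1; B is in period 2, group 13; C is in period 2, group 14; N is in period 2, group 15; O is in period 2, group 16; F is in period 2, group 17.
Electronegativity increases across a period and decreases down a group, tracking effective nuclear charge and atomic size.
All lie in period 2, so electronegativity increases left to right.
So from highest to lowest: F > O > N > C > B > Li.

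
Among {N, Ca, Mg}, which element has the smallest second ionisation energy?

Ca

IE_2 is the cost of taking one more electron from the +1 cation: N⁺ still has 4 valence electrons; Ca⁺ still has 1 valence electron; Mg⁺ still has 1 valence electron.
All are still removing valence electrons, so compare the +1 ions as you would atoms: IE_2 generally rises across a period (higher Z_eff) and falls down a group (larger shell), subject to the usual subshell exceptions.
Valence configurations: N⁺ [He]2s²2p², Ca⁺ [Ar]4s¹, Mg⁺ [Ne]3s¹.
Tabulated IE_2 (kJ/mol): N 2856, Ca 1145, Mg 1451.
Putting it together, IE_2: Ca < Mg < N.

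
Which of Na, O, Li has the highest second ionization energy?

Li

Consider each +1 ion: Na⁺ is the bare [Ne] core; O⁺ still has 5 valence electrons; Li⁺ is the bare [He] core.
Breaking into a closed-shell core is much more expensive than removing a leftover valence electron — Na and Li have the largest IE_2 here.
Approximate IE_2 values (kJ/mol): Na 4562, O 3388, Li 7298.
So the second ionization energies run O < Na < Li.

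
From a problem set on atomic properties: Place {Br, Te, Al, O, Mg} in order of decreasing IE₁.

IE₁ increases left→right with effective nuclear charge and decreases top→bottom as the valence shell moves farther out.
These span different periods and groups, so the two trends combine.
Mg > Al: this pair runs against the simple trend — see the exception note.
Te > Mg: the two effects oppose for this pair; the across-period effect wins (869 vs 738 kJ/mol).
Br > Te: relative to Te, both the across-period and down-group shifts push Br's first ionization energy up.
O > Br: period and group pull opposite ways; the down-group shift dominates (1314 vs 1140 kJ/mol).
Note the exception: Mg has a higher first ionization energy than Al, contrary to the simple trend — Al's single 3p electron is easier to remove than one from Mg's filled 3s².
For reference (kJ/mol): O 1314, Mg 738, Al 578, Br 1140, Te 869.
So from highest to lowest: O > Br > Te > Mg > Al.

O > Br > Te > Mg > Al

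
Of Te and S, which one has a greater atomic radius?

Te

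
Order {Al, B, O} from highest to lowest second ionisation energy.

O, B, Al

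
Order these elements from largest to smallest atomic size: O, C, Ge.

Ge > C > O

C is in period 2, group 14; O is in period 2, group 16; Ge is in period 4, group 14.
Moving right in a period, electrons are added to the same shell under a stronger nuclear pull, so atoms get smaller; moving down, a new shell is opened and atoms get larger.
These span different periods and groups, so the two trends combine.
C > O: both are in period 2; the period trend gives C the larger value.
Ge > C: Ge sits below C in group 14, so the down-group effect alone puts Ge larger.
For reference (pm): C 75, O 63, Ge 121.
So from largest to smallest: Ge > C > O.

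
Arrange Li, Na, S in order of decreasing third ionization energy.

The third ionization energy removes an electron from the +2 ion. For each element: Li²⁺ is already 1 electron into the core; Na²⁺ is already 1 electron into the core; S²⁺ still has 4 valence electrons.
Breaking into a closed-shell core is much more expensive than removing a leftover valence electron — Na and Li have the largest IE_3 here.
The numbers (kJ/mol): Li 11815, Na 6910, S 3357.
Hence IE_3: S < Na < Li.

Li, Na, S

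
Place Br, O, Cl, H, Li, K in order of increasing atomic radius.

H < O < Cl < Br < Li < K

Moving right in a period, electrons are added to the same shell under a stronger nuclear pull, so atoms get smaller; moving down, a new shell is opened and atoms get larger.
Here both period and group differ, so the two effects have to be weighed against each other.
O > H: period and group pull opposite ways; the down-group shift dominates (63 vs 32 pm).
Cl > O: period and group pull opposite ways; the down-group shift dominates (99 vs 63 pm).
Br > Cl: Br sits below Cl in group 17, so the down-group effect alone puts Br larger.
Li > Br: period and group pull opposite ways; the across-period shift dominates (133 vs 114 pm).
K > Li: they share group 1; the group trend gives K the larger value.
For reference (pm): H 32, Li 133, O 63, Cl 99, K 196, Br 114.
So from smallest to largest: H < O < Cl < Br < Li < K.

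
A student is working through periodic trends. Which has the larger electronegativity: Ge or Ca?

Ge

EN rises left→right (higher Z_eff, smaller atoms) and falls top→bottom (larger, more shielded atoms).
All lie in period 4, so electronegativity increases left to right.
So Ge has the larger electronegativity (Ge > Ca).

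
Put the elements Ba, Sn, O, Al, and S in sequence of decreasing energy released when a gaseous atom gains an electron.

O is in period 2, group 16; Al is in period 3, group 13; S is in period 3, group 16; Sn is in period 5, group 14; Ba is in period 6, group 2.
Electron affinity generally becomes more exothermic across a period toward the halogens and less exothermic down a group.
Here both period and group differ, so the two effects have to be weighed against each other.
Al > Ba: both effects reinforce here, so Al is clearly the higher of the two.
Sn > Al: period and group pull opposite ways; the across-period shift dominates (107 vs 42 kJ/mol).
O > Sn: both effects reinforce here, so O is clearly the higher of the two.
S > O: this pair runs against the simple trend — see the exception note.
Note the exception: S has a higher electron affinity than O, contrary to the simple trend — the compact 2p subshell of O repels the added electron more than S's larger 3p does.
Tabulated electron affinity (kJ/mol): O 141, Al 42, S 200, Sn 107, Ba 14.
So from highest to lowest: S > O > Sn > Al > Ba.

S > O > Sn > Al > Ba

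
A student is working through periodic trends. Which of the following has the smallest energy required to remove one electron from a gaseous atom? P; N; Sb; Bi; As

N is in period 2, group 15; P is in period 3, group 15; As is in period 4, group 15; Sb is in period 5, group 15; Bi is in period 6, group 15.
First ionization energy rises across a period (greater Z_eff holds electrons more tightly) and falls down a group (valence electrons are farther from the nucleus).
All are in group 15, so first ionization energy increases up the group.
The smallest energy required to remove one electron from a gaseous atom among these belongs to Bi.

Bi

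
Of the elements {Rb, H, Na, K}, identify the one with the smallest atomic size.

H

Across a period the added protons contract the valence shell; down a group each new principal shell makes the atom larger.
All are in group 1, so atomic radius increases down the group.
The smallest atomic size among these belongs to H.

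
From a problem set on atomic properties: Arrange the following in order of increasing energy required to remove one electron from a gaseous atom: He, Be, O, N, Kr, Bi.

Bi, Be, O, Kr, N, He

He is in period 1, group 18; Be is in period 2, group 2; N is in period 2, group 15; O is in period 2, group 16; Kr is in period 4, group 18; Bi is in period 6, group 15.
Across a period the outer electron is held more tightly (higher IE₁); down a group it sits in a higher shell, more shielded, and comes off more easily.
Here both period and group differ, so the two effects have to be weighed against each other.
Be > Bi: period and group pull opposite ways; the down-group shift dominates (900 vs 703 kJ/mol).
O > Be: O lies to the right of Be in period 2, so the across-period effect alone puts O higher.
Kr > O: the two effects oppose for this pair; the across-period effect wins (1351 vs 1314 kJ/mol).
N > Kr: period and group pull opposite ways; the down-group shift dominates (1402 vs 1351 kJ/mol).
He > N: both effects reinforce here, so He is clearly the higher of the two.
Note the exception: N has a higher first ionization energy than O, contrary to the simple trend — pairing an electron in O's 2p⁴ costs repulsion energy, so O ionizes more easily than half-filled N (2p³).
Tabulated first ionization energy (kJ/mol): He 2372, Be 900, N 1402, O 1314, Kr 1351, Bi 703.
So from lowest to highest: Bi < Be < O < Kr < N < He.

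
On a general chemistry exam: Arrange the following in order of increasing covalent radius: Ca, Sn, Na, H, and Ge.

H, Ge, Sn, Na, Ca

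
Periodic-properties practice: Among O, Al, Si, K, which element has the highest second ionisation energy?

Consider each +1 ion: O⁺ still has 5 valence electrons; Al⁺ still has 2 valence electrons; Si⁺ still has 3 valence electrons; K⁺ is the bare [Ar] core.
Usually core removal costs more than valence removal, but here the competition is close: a tightly held n=2 valence electron can cost more to remove than an n=3 core electron, so the actual values have to decide it.
Valence configurations: O⁺ [He]2s²2p³, Al⁺ [Ne]3s², Si⁺ [Ne]3s²3p¹.
Si⁺ loses a lone 3p electron whereas Al⁺ must break into a filled 3s² pair, so IE_2(Al) > IE_2(Si) even though Si has the higher nuclear charge.
Approximate IE_2 values (kJ/mol): O 3388, Al 1817, Si 1577, K 3052.
So the second ionization energies run Si < Al < K < O.

O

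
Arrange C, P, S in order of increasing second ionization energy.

P, S, C

IE_2 is the cost of taking one more electron from the +1 cation: C⁺ still has 3 valence electrons; P⁺ still has 4 valence electrons; S⁺ still has 5 valence electrons.
All are still removing valence electrons, so compare the +1 ions as you would atoms: IE_2 generally rises across a period (higher Z_eff) and falls down a group (larger shell), subject to the usual subshell exceptions.
Valence configurations: C⁺ [He]2s²2p¹, P⁺ [Ne]3s²3p², S⁺ [Ne]3s²3p³.
The numbers (kJ/mol): C 2353, P 1907, S 2252.
So the second ionization energies run P < S < C.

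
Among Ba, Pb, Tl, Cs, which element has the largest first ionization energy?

Pb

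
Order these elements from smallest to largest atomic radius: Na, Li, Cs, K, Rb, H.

H, Li, Na, K, Rb, Cs

H is in period 1, group 1; Li is in period 2, group 1; Na is in period 3, group 1; K is in period 4, group 1; Rb is in period 5, group 1; Cs is in period 6, group 1.
Radius decreases left→right (rising Z_eff, same n) and increases top→bottom (higher n).
All are in group 1, so atomic radius increases down the group.
So from smallest to largest: H < Li < Na < K < Rb < Cs.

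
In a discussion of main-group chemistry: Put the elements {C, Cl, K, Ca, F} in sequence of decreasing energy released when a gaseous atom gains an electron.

Atoms with high Z_eff and room in the valence shell (especially the halogens) have the most exothermic electron affinities.
These span different periods and groups, so the two trends combine.
K > Ca: this pair runs against the simple trend — see the exception note.
C > K: relative to K, both the across-period and down-group shifts push C's electron affinity up.
F > C: both are in period 2; the period trend gives F the larger value.
Cl > F: this pair runs against the simple trend — see the exception note.
Note the exception: K has a higher electron affinity than Ca, contrary to the simple trend — adding an electron to Ca (ns²) has to open a new, higher-energy np subshell, which is unfavourable.
Note the exception: Cl has a higher electron affinity than F, contrary to the simple trend — F's small 2p subshell makes the incoming electron feel strong e⁻–e⁻ repulsion, so Cl actually releases more energy on gaining an electron.
For reference (kJ/mol): C 122, F 328, Cl 349, K 48, Ca 2.
So from highest to lowest: Cl > F > C > K > Ca.

Cl > F > C > K > Ca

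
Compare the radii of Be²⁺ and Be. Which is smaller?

Be²⁺

Forming Be²⁺ removes 2 electrons from Be. Fewer electrons for the same nuclear charge means less shielding and a higher Z_eff on the remaining electrons, and for main-group metals the entire outer shell is lost.
A cation is smaller than its parent atom: Be²⁺ < Be.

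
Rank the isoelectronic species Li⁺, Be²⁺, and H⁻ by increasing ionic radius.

All of these have 2 electrons, so size is governed by nuclear charge alone: the more protons, the stronger the pull on the same electron cloud, and the smaller the ion.
Nuclear charges: Be²⁺ (Z=4), Li⁺ (Z=3), H⁻ (Z=1).
Smallest to largest: Be²⁺ < Li⁺ < H⁻.

Be²⁺ < Li⁺ < H⁻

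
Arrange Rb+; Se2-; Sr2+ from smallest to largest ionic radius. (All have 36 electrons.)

All of these have 36 electrons, so size is governed by nuclear charge alone: the more protons, the stronger the pull on the same electron cloud, and the smaller the ion.
Nuclear charges: Sr2+ (Z=38), Rb+ (Z=37), Se2- (Z=34).
Smallest to largest: Sr2+ < Rb+ < Se2-.

Sr2+ < Rb+ < Se2-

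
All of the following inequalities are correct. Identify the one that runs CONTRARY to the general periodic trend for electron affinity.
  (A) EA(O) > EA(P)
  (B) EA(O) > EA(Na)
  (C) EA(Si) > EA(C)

(C)

The general trend: electron affinity increases across a period and decreases down a group.
(A) O (period 2, group 16) vs P (period 3, group 15): the stated order agrees with the simple trend.
(B) O (period 2, group 16) vs Na (period 3, group 1): the stated order agrees with the simple trend.
(C) Si (period 3, group 14) vs C (period 2, group 14): the stated order contradicts the simple trend.
The exception is (C): Si's larger, more diffuse 3p orbitals accept an added electron slightly more readily than C's compact 2p.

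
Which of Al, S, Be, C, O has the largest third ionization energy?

Consider each +2 ion: Al²⁺ still has 1 valence electron; S²⁺ still has 4 valence electrons; Be²⁺ is the bare [He] core; C²⁺ still has 2 valence electrons; O²⁺ still has 4 valence electrons.
Core electrons are held far more tightly than valence electrons, so Be tops the IE_3 order.
Valence configurations: Al²⁺ [Ne]3s¹, S²⁺ [Ne]3s²3p², C²⁺ [He]2s², O²⁺ [He]2s²2p².
Approximate IE_3 values (kJ/mol): Al 2745, S 3357, Be 14849, C 4620, O 5300.
So the third ionization energies run Al < S < C < O < Be.

Be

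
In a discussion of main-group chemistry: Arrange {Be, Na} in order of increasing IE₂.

Be < Na

Consider each +1 ion: Be⁺ still has 1 valence electron; Na⁺ is the bare [Ne] core.
Pulling an electron out of a noble-gas core costs far more than removing a remaining valence electron, so Na sits at the high end of IE_2.
Tabulated IE_2 (kJ/mol): Be 1757, Na 4562.
So the second ionization energies run Be < Na.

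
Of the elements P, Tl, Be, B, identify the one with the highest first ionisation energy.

P

IE₁ increases left→right with effective nuclear charge and decreases top→bottom as the valence shell moves farther out.
Here both period and group differ, so the two effects have to be weighed against each other.
B > Tl: they share group 13; the group trend gives B the larger value.
Be > B: this pair runs against the simple trend — see the exception note.
P > Be: the two effects oppose for this pair; the across-period effect wins (1012 vs 900 kJ/mol).
Note the exception: Be has a higher first ionization energy than B, contrary to the simple trend — removing B's lone 2p electron is easier than breaking Be's filled 2s².
For reference (kJ/mol): Be 900, B 801, P 1012, Tl 589.
The highest first ionisation energy among these belongs to P.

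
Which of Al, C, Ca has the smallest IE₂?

Ca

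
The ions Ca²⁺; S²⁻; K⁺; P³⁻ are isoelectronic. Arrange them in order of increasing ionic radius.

All of these have 18 electrons, so size is governed by nuclear charge alone: the more protons, the stronger the pull on the same electron cloud, and the smaller the ion.
Nuclear charges: Ca²⁺ (Z=20), K⁺ (Z=19), S²⁻ (Z=16), P³⁻ (Z=15).
Smallest to largest: Ca²⁺ < K⁺ < S²⁻ < P³⁻.

Ca²⁺ < K⁺ < S²⁻ < P³⁻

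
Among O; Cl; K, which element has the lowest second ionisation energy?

Consider each +1 ion: O⁺ still has 5 valence electrons; Cl⁺ still has 6 valence electrons; K⁺ is the bare [Ar] core.
Usually core removal costs more than valence removal, but here the competition is close: a tightly held n=2 valence electron can cost more to remove than an n=3 core electron, so the actual values have to decide it.
Valence configurations: O⁺ [He]2s²2p³, Cl⁺ [Ne]3s²3p⁴.
The numbers (kJ/mol): O 3388, Cl 2298, K 3052.
Putting it together, IE_2: Cl < K < O.

Cl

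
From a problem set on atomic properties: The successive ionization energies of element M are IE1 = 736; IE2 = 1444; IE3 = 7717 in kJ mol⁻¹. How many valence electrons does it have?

2

Look for the largest jump between consecutive ionization energies: IE3/IE2 ≈ 5.3, far larger than any earlier ratio.
That jump marks the point where a core electron is being removed. So the atom has 2 valence electrons.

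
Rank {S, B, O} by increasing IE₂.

S < B < O

IE_2 is the cost of taking one more electron from the +1 cation: S⁺ still has 5 valence electrons; B⁺ still has 2 valence electrons; O⁺ still has 5 valence electrons.
All are still removing valence electrons, so compare the +1 ions as you would atoms: IE_2 generally rises across a period (higher Z_eff) and falls down a group (larger shell), subject to the usual subshell exceptions.
Valence configurations: S⁺ [Ne]3s²3p³, B⁺ [He]2s², O⁺ [He]2s²2p³.
Approximate IE_2 values (kJ/mol): S 2252, B 2427, O 3388.
Overall IE_2 order: S < B < O.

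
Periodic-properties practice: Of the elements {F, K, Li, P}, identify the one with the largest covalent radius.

K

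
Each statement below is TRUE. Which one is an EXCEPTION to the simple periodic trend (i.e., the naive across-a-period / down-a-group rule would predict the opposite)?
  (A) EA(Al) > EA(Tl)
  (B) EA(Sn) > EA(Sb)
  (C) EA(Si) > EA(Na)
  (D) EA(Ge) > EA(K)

The general trend: electron affinity increases across a period and decreases down a group.
(A) Al (period 3, group 13) vs Tl (period 6, group 13): the stated order agrees with the simple trend.
(B) Sn (period 5, group 14) vs Sb (period 5, group 15): the stated order contradicts the simple trend.
(C) Si (period 3, group 14) vs Na (period 3, group 1): the stated order agrees with the simple trend.
(D) Ge (period 4, group 14) vs K (period 4, group 1): the stated order agrees with the simple trend.
The exception is (B): adding an electron to Sb's half-filled 5p³ is unfavourable, so Sn has the more exothermic EA.

(B)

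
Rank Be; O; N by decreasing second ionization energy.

O, N, Be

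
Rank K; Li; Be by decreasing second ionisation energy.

Li > K > Be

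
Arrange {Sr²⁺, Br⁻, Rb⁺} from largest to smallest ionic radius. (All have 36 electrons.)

Br⁻ > Rb⁺ > Sr²⁺

All of these have 36 electrons, so size is governed by nuclear charge alone: the more protons, the stronger the pull on the same electron cloud, and the smaller the ion.
Nuclear charges: Sr²⁺ (Z=38), Rb⁺ (Z=37), Br⁻ (Z=35).
Largest to smallest: Br⁻ > Rb⁺ > Sr²⁺.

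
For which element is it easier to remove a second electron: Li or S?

S

After 1 electron has been removed, what remains? Li⁺ is the bare [He] core; S⁺ still has 5 valence electrons.
Pulling an electron out of a noble-gas core costs far more than removing a remaining valence electron, so Li sits at the high end of IE_2.
Approximate IE_2 values (kJ/mol): Li 7298, S 2252.
Overall IE_2 order: S < Li.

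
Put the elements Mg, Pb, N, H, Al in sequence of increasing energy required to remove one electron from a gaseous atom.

H is in period 1, group 1; N is in period 2, group 15; Mg is in period 3, group 2; Al is in period 3, group 13; Pb is in period 6, group 14.
IE₁ increases left→right with effective nuclear charge and decreases top→bottom as the valence shell moves farther out.
These span different periods and groups, so the two trends combine.
Pb > Al: the two effects oppose for this pair; the across-period effect wins (716 vs 578 kJ/mol).
Mg > Pb: period and group pull opposite ways; the down-group shift dominates (738 vs 716 kJ/mol).
H > Mg: the two effects oppose for this pair; the down-group effect wins (1312 vs 738 kJ/mol).
N > H: period and group pull opposite ways; the across-period shift dominates (1402 vs 1312 kJ/mol).
Note the exception: Mg has a higher first ionization energy than Al, contrary to the simple trend — Al's single 3p electron is easier to remove than one from Mg's filled 3s².
For reference (kJ/mol): H 1312, N 1402, Mg 738, Al 578, Pb 716.
So from lowest to highest: Al < Pb < Mg < H < N.

Al < Pb < Mg < H < N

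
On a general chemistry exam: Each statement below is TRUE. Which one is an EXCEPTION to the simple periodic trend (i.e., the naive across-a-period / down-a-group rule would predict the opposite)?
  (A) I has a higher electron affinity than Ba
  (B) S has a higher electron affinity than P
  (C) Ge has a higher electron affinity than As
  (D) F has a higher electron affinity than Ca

(C)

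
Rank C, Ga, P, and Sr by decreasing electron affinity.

C > P > Ga > Sr

C is in period 2, group 14; P is in period 3, group 15; Ga is in period 4, group 13; Sr is in period 5, group 2.
Adding an electron releases more energy for atoms nearer the top right (short of the noble gases).
Here both period and group differ, so the two effects have to be weighed against each other.
Ga > Sr: both effects reinforce here, so Ga is clearly the higher of the two.
P > Ga: relative to Ga, both the across-period and down-group shifts push P's electron affinity up.
C > P: period and group pull opposite ways; the down-group shift dominates (122 vs 72 kJ/mol).
Tabulated electron affinity (kJ/mol): C 122, P 72, Ga 29, Sr 5.
So from highest to lowest: C > P > Ga > Sr.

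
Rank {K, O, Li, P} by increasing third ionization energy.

After 2 electrons have been removed, what remains? K²⁺ is already 1 electron into the core; O²⁺ still has 4 valence electrons; Li²⁺ is already 1 electron into the core; P²⁺ still has 3 valence electrons.
Usually core removal costs more than valence removal, but here the competition is close: a tightly held n=2 valence electron can cost more to remove than an n=3 core electron, so the actual values have to decide it.
Valence configurations: O²⁺ [He]2s²2p², P²⁺ [Ne]3s²3p¹.
Tabulated IE_3 (kJ/mol): K 4420, O 5300, Li 11815, P 2914.
Putting it together, IE_3: P < K < O < Li.

P < K < O < Li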